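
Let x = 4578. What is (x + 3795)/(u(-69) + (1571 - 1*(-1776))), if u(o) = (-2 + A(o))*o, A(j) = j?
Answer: 8373/8246 ≈ 1.0154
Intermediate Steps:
u(o) = o*(-2 + o) (u(o) = (-2 + o)*o = o*(-2 + o))
(x + 3795)/(u(-69) + (1571 - 1*(-1776))) = (4578 + 3795)/(-69*(-2 - 69) + (1571 - 1*(-1776))) = 8373/(-69*(-71) + (1571 + 1776)) = 8373/(4899 + 3347) = 8373/8246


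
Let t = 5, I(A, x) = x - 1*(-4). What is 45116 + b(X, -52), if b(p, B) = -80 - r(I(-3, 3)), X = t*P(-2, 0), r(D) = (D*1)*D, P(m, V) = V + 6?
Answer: 44987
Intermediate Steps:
I(A, x) = 4 + x (I(A, x) = x + 4 = 4 + x)
P(m, V) = 6 + V
r(D) = D² (r(D) = D*D = D²)
X = 30 (X = 5*(6 + 0) = 5*6 = 30)
b(p, B) = -129 (b(p, B) = -80 - (4 + 3)² = -80 - 1*7² = -80 - 1*49 = -80 - 49 = -129)
45116 + b(X, -52) = 45116 - 129 = 44987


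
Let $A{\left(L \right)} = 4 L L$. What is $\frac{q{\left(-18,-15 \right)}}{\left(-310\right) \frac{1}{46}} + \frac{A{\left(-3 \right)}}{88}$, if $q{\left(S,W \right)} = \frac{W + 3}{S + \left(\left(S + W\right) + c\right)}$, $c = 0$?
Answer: $\frac{21691}{57970} \approx 0.37418$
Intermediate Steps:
$A{\left(L \right)} = 4 L^{2}$
$q{\left(S,W \right)} = \frac{3 + W}{W + 2 S}$ ($q{\left(S,W \right)} = \frac{W + 3}{S + \left(\left(S + W\right) + 0\right)} = \frac{3 + W}{S + \left(S + W\right)} = \frac{3 + W}{W + 2 S}$)
$\frac{q{\left(-18,-15 \right)}}{\left(-310\right) \frac{1}{46}} + \frac{A{\left(-3 \right)}}{88} = \frac{\frac{1}{-15 + 2 \left(-18\right)} \left(3 - 15\right)}{\left(-310\right) \frac{1}{46}} + \frac{4 \left(-3\right)^{2}}{88} = \frac{\frac{1}{-15 - 36} \left(-12\right)}{\left(-310\right) \frac{1}{46}} + 4 \cdot 9 \cdot \frac{1}{88} = \frac{\frac{1}{-51} \left(-12\right)}{- \frac{155}{23}} + 36 \cdot \frac{1}{88} = \left(- \frac{1}{51}\right) \left(-12\right) \left(- \frac{23}{155}\right) + \frac{9}{22} = \frac{4}{17} \left(- \frac{23}{155}\right) + \frac{9}{22} = - \frac{92}{2635} + \frac{9}{22} = \frac{21691}{57970}$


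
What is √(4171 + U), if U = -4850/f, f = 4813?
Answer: √96597742649/4813 ≈ 64.575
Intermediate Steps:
U = -4850/4813 ≈ -1.0077
√(4171 + U) = √(4171 - 4850/4813) = √(20070173/4813) = √96597742649/4813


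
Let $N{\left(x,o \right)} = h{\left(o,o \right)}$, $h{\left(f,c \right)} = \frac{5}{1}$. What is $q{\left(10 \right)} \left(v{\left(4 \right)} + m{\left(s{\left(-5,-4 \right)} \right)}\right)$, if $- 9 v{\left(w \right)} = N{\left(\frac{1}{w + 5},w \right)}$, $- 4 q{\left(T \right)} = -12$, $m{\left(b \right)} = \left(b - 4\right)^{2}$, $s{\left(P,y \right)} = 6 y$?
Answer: $\frac{7051}{3} \approx 2350.3$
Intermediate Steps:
$m{\left(b \right)} = \left(-4 + b\right)^{2}$
$q{\left(T \right)} = 3$ ($q{\left(T \right)} = \left(- \frac{1}{4}\right) \left(-12\right) = 3$)
$h{\left(f,c \right)} = 5$ ($h{\left(f,c \right)} = 5 \cdot 1 = 5$)
$N{\left(x,o \right)} = 5$
$v{\left(w \right)} = - \frac{5}{9}$ ($v{\left(w \right)} = \left(- \frac{1}{9}\right) 5 = - \frac{5}{9}$)
$q{\left(10 \right)} \left(v{\left(4 \right)} + m{\left(s{\left(-5,-4 \right)} \right)}\right) = 3 \left(- \frac{5}{9} + \left(-4 + 6 \left(-4\right)\right)^{2}\right) = 3 \left(- \frac{5}{9} + \left(-4 - 24\right)^{2}\right) = 3 \left(- \frac{5}{9} + \left(-28\right)^{2}\right) = 3 \left(- \frac{5}{9} + 784\right) = 3 \cdot \frac{7051}{9} = \frac{7051}{3}$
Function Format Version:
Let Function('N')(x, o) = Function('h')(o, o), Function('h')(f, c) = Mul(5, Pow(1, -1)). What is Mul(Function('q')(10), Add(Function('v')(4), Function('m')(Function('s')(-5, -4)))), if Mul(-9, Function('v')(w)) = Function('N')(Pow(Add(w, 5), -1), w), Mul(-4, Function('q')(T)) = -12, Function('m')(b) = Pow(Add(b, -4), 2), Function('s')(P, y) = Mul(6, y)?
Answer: Rational(7051, 3) ≈ 2350.3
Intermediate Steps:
Function('m')(b) = Pow(Add(-4, b), 2)
Function('q')(T) = 3 (Function('q')(T) = Mul(Rational(-1, 4), -12) = 3)
Function('h')(f, c) = 5 (Function('h')(f, c) = Mul(5, 1) = 5)
Function('N')(x, o) = 5
Function('v')(w) = Rational(-5, 9) (Function('v')(w) = Mul(Rational(-1, 9), 5) = Rational(-5, 9))
Mul(Function('q')(10), Add(Function('v')(4), Function('m')(Function('s')(-5, -4)))) = Mul(3, Add(Rational(-5, 9), Pow(Add(-4, Mul(6, -4)), 2))) = Mul(3, Add(Rational(-5, 9), Pow(Add(-4, -24), 2))) = Mul(3, Add(Rational(-5, 9), Pow(-28, 2))) = Mul(3, Add(Rational(-5, 9), 784)) = Mul(3, Rational(7051, 9)) = Rational(7051, 3)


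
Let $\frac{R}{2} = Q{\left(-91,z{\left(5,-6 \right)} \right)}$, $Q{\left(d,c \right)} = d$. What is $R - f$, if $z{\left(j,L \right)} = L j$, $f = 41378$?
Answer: $-41560$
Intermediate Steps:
$R = -182$ ($R = 2 \left(-91\right) = -182$)
$R - f = -182 - 41378 = -41560$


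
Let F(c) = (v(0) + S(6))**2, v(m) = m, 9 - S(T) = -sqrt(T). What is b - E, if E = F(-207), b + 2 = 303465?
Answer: 303376 - 18*sqrt(6) ≈ 3.0333e+5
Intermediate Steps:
S(T) = 9 + sqrt(T) (S(T) = 9 - (-1)*sqrt(T) = 9 + sqrt(T))
b = 303463 (b = -2 + 303465 = 303463)
F(c) = (9 + sqrt(6))**2 (F(c) = (0 + (9 + sqrt(6)))**2 = (9 + sqrt(6))**2)
E = (9 + sqrt(6))**2 ≈ 131.09
b - E = 303463 - (9 + sqrt(6))**2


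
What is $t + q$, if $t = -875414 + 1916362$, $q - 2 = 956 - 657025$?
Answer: $384881$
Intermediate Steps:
$q = -656067$ ($q = 2 + \left(956 - 657025\right) = 2 - 656069 = -656067$)
$t = 1040948$
$t + q = 1040948 - 656067 = 384881$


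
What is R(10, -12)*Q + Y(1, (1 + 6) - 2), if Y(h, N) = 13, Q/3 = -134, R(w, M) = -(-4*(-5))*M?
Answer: -96467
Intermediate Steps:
R(w, M) = -20*M
Q = -402 (Q = 3*(-134) = -402)
R(10, -12)*Q + Y(1, (1 + 6) - 2) = -20*(-12)*(-402) + 13 = 240*(-402) + 13 = -96480 + 13 = -96467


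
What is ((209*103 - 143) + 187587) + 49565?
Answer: 258536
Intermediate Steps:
((209*103 - 143) + 187587) + 49565 = ((21527 - 143) + 187587) + 49565 = (21384 + 187587) + 49565 = 208971 + 49565 = 258536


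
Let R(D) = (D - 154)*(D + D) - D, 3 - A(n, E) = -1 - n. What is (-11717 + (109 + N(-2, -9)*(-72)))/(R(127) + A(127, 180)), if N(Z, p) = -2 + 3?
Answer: 5840/3427 ≈ 1.7041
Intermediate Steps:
N(Z, p) = 1
A(n, E) = 4 + n (A(n, E) = 3 - (-1 - n) = 3 + (1 + n) = 4 + n)
R(D) = -D + 2*D*(-154 + D) (R(D) = (-154 + D)*(2*D) - D = 2*D*(-154 + D) - D = -D + 2*D*(-154 + D))
(-11717 + (109 + N(-2, -9)*(-72)))/(R(127) + A(127, 180)) = (-11717 + (109 + 1*(-72)))/(127*(-309 + 2*127) + (4 + 127)) = (-11717 + (109 - 72))/(127*(-309 + 254) + 131) = (-11717 + 37)/(127*(-55) + 131) = -11680/(-6985 + 131) = -11680/(-6854) = -11680*(-1/6854) = 5840/3427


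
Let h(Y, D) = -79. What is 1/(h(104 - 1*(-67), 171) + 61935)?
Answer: 1/61856 ≈ 1.6167e-5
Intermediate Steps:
1/(h(104 - 1*(-67), 171) + 61935) = 1/(-79 + 61935) = 1/61856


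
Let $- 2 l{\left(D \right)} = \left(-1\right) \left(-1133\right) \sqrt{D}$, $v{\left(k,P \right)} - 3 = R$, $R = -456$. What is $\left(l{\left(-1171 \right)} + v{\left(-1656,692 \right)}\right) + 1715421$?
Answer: $1714968 - \frac{1133 i \sqrt{1171}}{2} \approx 1.715 \cdot 10^{6} - 19386.0 i$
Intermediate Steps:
$v{\left(k,P \right)} = -453$ ($v{\left(k,P \right)} = 3 - 456 = -453$)
$l{\left(D \right)} = - \frac{1133 \sqrt{D}}{2}$ ($l{\left(D \right)} = - \frac{\left(-1\right) \left(-1133\right) \sqrt{D}}{2} = - \frac{1133 \sqrt{D}}{2}$)
$\left(l{\left(-1171 \right)} + v{\left(-1656,692 \right)}\right) + 1715421 = \left(- \frac{1133 \sqrt{-1171}}{2} - 453\right) + 1715421 = \left(- \frac{1133 i \sqrt{1171}}{2} - 453\right) + 1715421 = \left(-453 - \frac{1133 i \sqrt{1171}}{2}\right) + 1715421 = 1714968 - \frac{1133 i \sqrt{1171}}{2}$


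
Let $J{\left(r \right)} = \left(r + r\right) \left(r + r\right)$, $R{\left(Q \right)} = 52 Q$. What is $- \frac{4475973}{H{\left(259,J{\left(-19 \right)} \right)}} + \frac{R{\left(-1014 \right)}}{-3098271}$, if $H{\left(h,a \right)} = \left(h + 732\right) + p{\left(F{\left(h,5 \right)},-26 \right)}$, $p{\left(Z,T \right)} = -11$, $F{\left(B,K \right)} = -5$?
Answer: $- \frac{4622575223081}{1012101860} \approx -4567.3$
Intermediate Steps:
$J{\left(r \right)} = 4 r^{2}$ ($J{\left(r \right)} = 2 r 2 r = 4 r^{2}$)
$H{\left(h,a \right)} = 721 + h$ ($H{\left(h,a \right)} = \left(h + 732\right) - 11 = \left(732 + h\right) - 11 = 721 + h$)
$- \frac{4475973}{H{\left(259,J{\left(-19 \right)} \right)}} + \frac{R{\left(-1014 \right)}}{-3098271} = - \frac{4475973}{721 + 259} + \frac{52 \left(-1014\right)}{-3098271} = - \frac{4475973}{980} - - \frac{17576}{1032757} = \left(-4475973\right) \frac{1}{980} + \frac{17576}{1032757} = - \frac{4475973}{980} + \frac{17576}{1032757} = - \frac{4622575223081}{1012101860}$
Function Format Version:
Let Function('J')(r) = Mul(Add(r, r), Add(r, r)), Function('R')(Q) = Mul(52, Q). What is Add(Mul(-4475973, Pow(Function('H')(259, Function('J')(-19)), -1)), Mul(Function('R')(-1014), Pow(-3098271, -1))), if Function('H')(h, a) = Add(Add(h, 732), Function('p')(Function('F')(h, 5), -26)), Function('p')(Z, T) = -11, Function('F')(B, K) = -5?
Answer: Rational(-4622575223081, 1012101860) ≈ -4567.3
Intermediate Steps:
Function('J')(r) = Mul(4, Pow(r, 2)) (Function('J')(r) = Mul(Mul(2, r), Mul(2, r)) = Mul(4, Pow(r, 2)))
Function('H')(h, a) = Add(721, h) (Function('H')(h, a) = Add(Add(h, 732), -11) = Add(Add(732, h), -11) = Add(721, h))
Add(Mul(-4475973, Pow(Function('H')(259, Function('J')(-19)), -1)), Mul(Function('R')(-1014), Pow(-3098271, -1))) = Add(Mul(-4475973, Pow(Add(721, 259), -1)), Mul(Mul(52, -1014), Pow(-3098271, -1))) = Add(Mul(-4475973, Pow(980, -1)), Mul(-52728, Rational(-1, 3098271))) = Add(Mul(-4475973, Rational(1, 980)), Rational(17576, 1032757)) = Add(Rational(-4475973, 980), Rational(17576, 1032757)) = Rational(-4622575223081, 1012101860)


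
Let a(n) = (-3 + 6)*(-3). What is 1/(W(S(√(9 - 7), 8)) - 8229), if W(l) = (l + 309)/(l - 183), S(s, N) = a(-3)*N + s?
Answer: -33445919/275257554466 + 123*√2/1101030217864 ≈ -0.00012151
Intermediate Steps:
a(n) = -9 (a(n) = 3*(-3) = -9)
S(s, N) = s - 9*N (S(s, N) = -9*N + s = s - 9*N)
W(l) = (309 + l)/(-183 + l)
1/(W(S(√(9 - 7), 8)) - 8229) = 1/((309 + (√(9 - 7) - 9*8))/(-183 + (√(9 - 7) - 9*8)) - 8229) = 1/((309 + (√2 - 72))/(-183 + (√2 - 72)) - 8229) = 1/((309 + (-72 + √2))/(-183 + (-72 + √2)) - 8229) = 1/((237 + √2)/(-255 + √2) - 8229) = 1/(-8229 + (237 + √2)/(-255 + √2))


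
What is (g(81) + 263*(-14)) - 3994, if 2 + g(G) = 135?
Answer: -7543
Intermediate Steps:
g(G) = 133 (g(G) = -2 + 135 = 133)
(g(81) + 263*(-14)) - 3994 = (133 + 263*(-14)) - 3994 = (133 - 3682) - 3994 = -3549 - 3994 = -7543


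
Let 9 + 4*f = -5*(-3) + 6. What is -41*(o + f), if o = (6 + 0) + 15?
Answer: -984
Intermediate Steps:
o = 21 (o = 6 + 15 = 21)
f = 3 (f = -9/4 + (-5*(-3) + 6)/4 = -9/4 + (15 + 6)/4 = -9/4 + (¼)*21 = -9/4 + 21/4 = 3)
-41*(o + f) = -41*(21 + 3) = -41*24 = -984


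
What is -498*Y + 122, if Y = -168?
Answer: 83786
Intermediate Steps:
-498*Y + 122 = -498*(-168) + 122 = 83664 + 122 = 83786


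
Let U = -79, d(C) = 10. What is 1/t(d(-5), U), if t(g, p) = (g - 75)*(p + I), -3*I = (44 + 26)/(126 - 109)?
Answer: 51/266435 ≈ 0.00019142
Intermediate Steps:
I = -70/51 (I = -(44 + 26)/(3*(126 - 109)) = -70/(3*17) = -⅓*70/17 = -70/51 ≈ -1.3725)
t(g, p) = (-75 + g)*(-70/51 + p) (t(g, p) = (g - 75)*(p - 70/51) = (-75 + g)*(-70/51 + p))
1/t(d(-5), U) = 1/(1750/17 - 75*(-79) - 70/51*10 + 10*(-79)) = 1/(1750/17 + 5925 - 700/51 - 790) = 1/(266435/51) = 51/266435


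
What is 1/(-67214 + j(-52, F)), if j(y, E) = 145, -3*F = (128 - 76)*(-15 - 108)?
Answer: -1/67069 ≈ -1.4910e-5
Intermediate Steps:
F = 2132 (F = -(128 - 76)*(-15 - 108)/3 = -52*(-123)/3 = -⅓*(-6396) = 2132)
1/(-67214 + j(-52, F)) = 1/(-67214 + 145) = 1/(-67069) = -1/67069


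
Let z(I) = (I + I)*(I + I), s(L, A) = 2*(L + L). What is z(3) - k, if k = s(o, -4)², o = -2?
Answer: -28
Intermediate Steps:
s(L, A) = 4*L (s(L, A) = 2*(2*L) = 4*L)
z(I) = 4*I² (z(I) = (2*I)*(2*I) = 4*I²)
k = 64 (k = (4*(-2))² = (-8)² = 64)
z(3) - k = 4*3² - 1*64 = 4*9 - 64 = 36 - 64 = -28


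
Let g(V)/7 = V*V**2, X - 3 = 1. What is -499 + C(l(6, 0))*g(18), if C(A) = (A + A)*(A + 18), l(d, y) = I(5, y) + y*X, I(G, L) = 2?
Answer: 3265421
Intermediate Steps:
X = 4 (X = 3 + 1 = 4)
l(d, y) = 2 + 4*y (l(d, y) = 2 + y*4 = 2 + 4*y)
g(V) = 7*V**3 (g(V) = 7*(V*V**2) = 7*V**3)
C(A) = 2*A*(18 + A) (C(A) = (2*A)*(18 + A) = 2*A*(18 + A))
-499 + C(l(6, 0))*g(18) = -499 + (2*(2 + 4*0)*(18 + (2 + 4*0)))*(7*18**3) = -499 + (2*(2 + 0)*(18 + (2 + 0)))*(7*5832) = -499 + (2*2*(18 + 2))*40824 = -499 + (2*2*20)*40824 = -499 + 80*40824 = -499 + 3265920 = 3265421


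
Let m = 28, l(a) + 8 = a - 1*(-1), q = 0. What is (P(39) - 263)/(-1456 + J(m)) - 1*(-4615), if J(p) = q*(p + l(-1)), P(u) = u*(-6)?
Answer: 959991/208 ≈ 4615.3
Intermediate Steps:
l(a) = -7 + a (l(a) = -8 + (a - 1*(-1)) = -8 + (a + 1) = -8 + (1 + a) = -7 + a)
P(u) = -6*u
J(p) = 0 (J(p) = 0*(p + (-7 - 1)) = 0*(p - 8) = 0*(-8 + p) = 0)
(P(39) - 263)/(-1456 + J(m)) - 1*(-4615) = (-6*39 - 263)/(-1456 + 0) - 1*(-4615) = (-234 - 263)/(-1456) + 4615 = -497*(-1/1456) + 4615 = 71/208 + 4615 = 959991/208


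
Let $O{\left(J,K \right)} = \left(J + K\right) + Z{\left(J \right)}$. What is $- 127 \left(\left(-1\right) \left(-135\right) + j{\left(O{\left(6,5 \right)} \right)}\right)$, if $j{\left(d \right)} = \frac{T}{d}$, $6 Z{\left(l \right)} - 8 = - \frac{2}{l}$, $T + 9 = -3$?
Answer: $- \frac{3761613}{221} \approx -17021.0$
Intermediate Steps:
$T = -12$ ($T = -9 - 3 = -12$)
$Z{\left(l \right)} = \frac{4}{3} - \frac{1}{3 l}$ ($Z{\left(l \right)} = \frac{4}{3} + \frac{\left(-2\right) \frac{1}{l}}{6} = \frac{4}{3} - \frac{1}{3 l}$)
$O{\left(J,K \right)} = J + K + \frac{-1 + 4 J}{3 J}$ ($O{\left(J,K \right)} = \left(J + K\right) + \frac{-1 + 4 J}{3 J} = J + K + \frac{-1 + 4 J}{3 J}$)
$j{\left(d \right)} = - \frac{12}{d}$
$- 127 \left(\left(-1\right) \left(-135\right) + j{\left(O{\left(6,5 \right)} \right)}\right) = - 127 \left(\left(-1\right) \left(-135\right) - \frac{12}{\frac{4}{3} + 6 + 5 - \frac{1}{3 \cdot 6}}\right) = - 127 \left(135 - \frac{12}{\frac{4}{3} + 6 + 5 - \frac{1}{18}}\right) = - 127 \left(135 - \frac{12}{\frac{221}{18}}\right) = - 127 \left(135 - \frac{216}{221}\right) = \left(-127\right) \frac{29619}{221} = - \frac{3761613}{221}$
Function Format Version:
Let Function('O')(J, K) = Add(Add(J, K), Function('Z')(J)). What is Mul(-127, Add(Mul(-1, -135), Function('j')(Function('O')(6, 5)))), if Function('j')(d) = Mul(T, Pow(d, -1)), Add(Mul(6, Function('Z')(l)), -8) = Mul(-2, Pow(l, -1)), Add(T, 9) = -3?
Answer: Rational(-3761613, 221) ≈ -17021.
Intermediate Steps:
T = -12 (T = Add(-9, -3) = -12)
Function('Z')(l) = Add(Rational(4, 3), Mul(Rational(-1, 3), Pow(l, -1))) (Function('Z')(l) = Add(Rational(4, 3), Mul(Rational(1, 6), Mul(-2, Pow(l, -1)))) = Add(Rational(4, 3), Mul(Rational(-1, 3), Pow(l, -1))))
Function('O')(J, K) = Add(J, K, Mul(Rational(1, 3), Pow(J, -1), Add(-1, Mul(4, J)))) (Function('O')(J, K) = Add(Add(J, K), Mul(Rational(1, 3), Pow(J, -1), Add(-1, Mul(4, J)))) = Add(J, K, Mul(Rational(1, 3), Pow(J, -1), Add(-1, Mul(4, J)))))
Function('j')(d) = Mul(-12, Pow(d, -1))
Mul(-127, Add(Mul(-1, -135), Function('j')(Function('O')(6, 5)))) = Mul(-127, Add(Mul(-1, -135), Mul(-12, Pow(Add(Rational(4, 3), 6, 5, Mul(Rational(-1, 3), Pow(6, -1))), -1)))) = Mul(-127, Add(135, Mul(-12, Pow(Add(Rational(4, 3), 6, 5, Mul(Rational(-1, 3), Rational(1, 6))), -1)))) = Mul(-127, Add(135, Mul(-12, Pow(Add(Rational(4, 3), 6, 5, Rational(-1, 18)), -1)))) = Mul(-127, Add(135, Mul(-12, Pow(Rational(221, 18), -1)))) = Mul(-127, Add(135, Mul(-12, Rational(18, 221)))) = Mul(-127, Add(135, Rational(-216, 221))) = Mul(-127, Rational(29619, 221)) = Rational(-3761613, 221)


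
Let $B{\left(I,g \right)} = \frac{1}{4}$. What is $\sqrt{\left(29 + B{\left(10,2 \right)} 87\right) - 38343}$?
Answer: $\frac{i \sqrt{153169}}{2} \approx 195.68 i$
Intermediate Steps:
$B{\left(I,g \right)} = \frac{1}{4}$
$\sqrt{\left(29 + B{\left(10,2 \right)} 87\right) - 38343} = \sqrt{\left(29 + \frac{1}{4} \cdot 87\right) - 38343} = \sqrt{\left(29 + \frac{87}{4}\right) - 38343} = \sqrt{\frac{203}{4} - 38343} = \sqrt{- \frac{153169}{4}} = \frac{i \sqrt{153169}}{2}$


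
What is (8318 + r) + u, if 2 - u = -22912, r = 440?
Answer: 31672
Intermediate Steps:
u = 22914 (u = 2 - 1*(-22912) = 2 + 22912 = 22914)
(8318 + r) + u = (8318 + 440) + 22914 = 8758 + 22914 = 31672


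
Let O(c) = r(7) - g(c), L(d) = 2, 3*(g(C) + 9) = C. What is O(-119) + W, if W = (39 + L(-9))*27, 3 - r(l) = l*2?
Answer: 3434/3 ≈ 1144.7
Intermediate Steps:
r(l) = 3 - 2*l (r(l) = 3 - l*2 = 3 - 2*l)
g(C) = -9 + C/3
O(c) = -2 - c/3 (O(c) = (3 - 2*7) - (-9 + c/3) = (3 - 14) + (9 - c/3) = -11 + (9 - c/3) = -2 - c/3)
W = 1107 (W = (39 + 2)*27 = 41*27 = 1107)
O(-119) + W = (-2 - ⅓*(-119)) + 1107 = (-2 + 119/3) + 1107 = 113/3 + 1107 = 3434/3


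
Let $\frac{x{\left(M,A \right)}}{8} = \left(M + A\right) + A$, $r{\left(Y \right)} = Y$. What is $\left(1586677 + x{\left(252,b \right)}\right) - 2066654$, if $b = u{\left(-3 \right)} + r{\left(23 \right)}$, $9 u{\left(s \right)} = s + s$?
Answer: $- \frac{1432811}{3} \approx -4.776 \cdot 10^{5}$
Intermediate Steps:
$u{\left(s \right)} = \frac{2 s}{9}$ ($u{\left(s \right)} = \frac{s + s}{9} = \frac{2 s}{9}$)
$b = \frac{67}{3}$ ($b = \frac{2}{9} \left(-3\right) + 23 = - \frac{2}{3} + 23 = \frac{67}{3} \approx 22.333$)
$x{\left(M,A \right)} = 8 M + 16 A$ ($x{\left(M,A \right)} = 8 \left(\left(M + A\right) + A\right) = 8 \left(\left(A + M\right) + A\right) = 8 \left(M + 2 A\right) = 8 M + 16 A$)
$\left(1586677 + x{\left(252,b \right)}\right) - 2066654 = \left(1586677 + \left(8 \cdot 252 + 16 \cdot \frac{67}{3}\right)\right) - 2066654 = \left(1586677 + \left(2016 + \frac{1072}{3}\right)\right) - 2066654 = \left(1586677 + \frac{7120}{3}\right) - 2066654 = \frac{4767151}{3} - 2066654 = - \frac{1432811}{3}$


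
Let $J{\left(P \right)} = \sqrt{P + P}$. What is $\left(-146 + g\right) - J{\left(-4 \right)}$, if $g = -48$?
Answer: $-194 - 2 i \sqrt{2} \approx -194.0 - 2.8284 i$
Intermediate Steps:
$J{\left(P \right)} = \sqrt{2} \sqrt{P}$ ($J{\left(P \right)} = \sqrt{2 P} = \sqrt{2} \sqrt{P}$)
$\left(-146 + g\right) - J{\left(-4 \right)} = \left(-146 - 48\right) - \sqrt{2} \sqrt{-4} = -194 - \sqrt{2} \cdot 2 i = -194 - 2 i \sqrt{2}$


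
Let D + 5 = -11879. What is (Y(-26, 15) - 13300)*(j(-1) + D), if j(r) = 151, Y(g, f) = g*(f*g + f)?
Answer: 41652150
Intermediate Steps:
Y(g, f) = g*(f + f*g)
D = -11884 (D = -5 - 11879 = -11884)
(Y(-26, 15) - 13300)*(j(-1) + D) = (15*(-26)*(1 - 26) - 13300)*(151 - 11884) = (15*(-26)*(-25) - 13300)*(-11733) = (9750 - 13300)*(-11733) = -3550*(-11733) = 41652150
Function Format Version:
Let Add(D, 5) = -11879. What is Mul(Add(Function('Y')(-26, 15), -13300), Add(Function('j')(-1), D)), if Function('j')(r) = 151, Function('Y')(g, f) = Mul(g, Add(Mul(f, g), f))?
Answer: 41652150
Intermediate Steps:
Function('Y')(g, f) = Mul(g, Add(f, Mul(f, g)))
D = -11884 (D = Add(-5, -11879) = -11884)
Mul(Add(Function('Y')(-26, 15), -13300), Add(Function('j')(-1), D)) = Mul(Add(Mul(15, -26, Add(1, -26)), -13300), Add(151, -11884)) = Mul(Add(Mul(15, -26, -25), -13300), -11733) = Mul(Add(9750, -13300), -11733) = Mul(-3550, -11733) = 41652150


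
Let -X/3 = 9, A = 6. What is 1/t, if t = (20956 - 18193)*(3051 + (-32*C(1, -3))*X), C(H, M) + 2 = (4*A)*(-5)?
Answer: -1/282812391 ≈ -3.5359e-9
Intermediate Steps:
X = -27 (X = -3*9 = -27)
C(H, M) = -122 (C(H, M) = -2 + (4*6)*(-5) = -2 + 24*(-5) = -2 - 120 = -122)
t = -282812391 (t = (20956 - 18193)*(3051 - 32*(-122)*(-27)) = 2763*(3051 + 3904*(-27)) = 2763*(3051 - 105408) = 2763*(-102357) = -282812391)
1/t = 1/(-282812391) = -1/282812391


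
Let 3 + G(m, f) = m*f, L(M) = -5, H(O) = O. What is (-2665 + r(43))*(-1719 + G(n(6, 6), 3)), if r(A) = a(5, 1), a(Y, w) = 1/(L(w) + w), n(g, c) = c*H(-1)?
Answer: 4637535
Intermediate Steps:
n(g, c) = -c (n(g, c) = c*(-1) = -c)
G(m, f) = -3 + f*m (G(m, f) = -3 + m*f = -3 + f*m)
a(Y, w) = 1/(-5 + w)
r(A) = -¼ (r(A) = 1/(-5 + 1) = 1/(-4) = -¼)
(-2665 + r(43))*(-1719 + G(n(6, 6), 3)) = (-2665 - ¼)*(-1719 + (-3 + 3*(-1*6))) = -10661*(-1719 + (-3 + 3*(-6)))/4 = -10661*(-1719 + (-3 - 18))/4 = -10661*(-1719 - 21)/4 = -10661/4*(-1740) = 4637535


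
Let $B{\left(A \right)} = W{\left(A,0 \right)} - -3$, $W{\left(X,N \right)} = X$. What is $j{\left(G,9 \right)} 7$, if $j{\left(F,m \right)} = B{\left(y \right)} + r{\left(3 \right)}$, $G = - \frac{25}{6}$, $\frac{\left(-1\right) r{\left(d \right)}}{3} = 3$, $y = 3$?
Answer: $-21$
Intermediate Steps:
$r{\left(d \right)} = -9$ ($r{\left(d \right)} = \left(-3\right) 3 = -9$)
$G = - \frac{25}{6}$ ($G = \left(-25\right) \frac{1}{6} = - \frac{25}{6} \approx -4.1667$)
$B{\left(A \right)} = 3 + A$ ($B{\left(A \right)} = A - -3 = A + 3 = 3 + A$)
$j{\left(F,m \right)} = -3$ ($j{\left(F,m \right)} = \left(3 + 3\right) - 9 = 6 - 9 = -3$)
$j{\left(G,9 \right)} 7 = \left(-3\right) 7 = -21$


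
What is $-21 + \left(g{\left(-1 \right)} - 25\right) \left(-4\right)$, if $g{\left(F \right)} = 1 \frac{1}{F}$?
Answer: $83$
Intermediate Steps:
$g{\left(F \right)} = \frac{1}{F}$
$-21 + \left(g{\left(-1 \right)} - 25\right) \left(-4\right) = -21 + \left(\frac{1}{-1} - 25\right) \left(-4\right) = -21 + \left(-1 - 25\right) \left(-4\right) = -21 - -104 = -21 + 104 = 83$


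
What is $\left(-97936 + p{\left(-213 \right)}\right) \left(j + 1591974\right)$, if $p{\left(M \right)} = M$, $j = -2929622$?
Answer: $131288813552$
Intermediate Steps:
$\left(-97936 + p{\left(-213 \right)}\right) \left(j + 1591974\right) = \left(-97936 - 213\right) \left(-2929622 + 1591974\right) = \left(-98149\right) \left(-1337648\right) = 131288813552$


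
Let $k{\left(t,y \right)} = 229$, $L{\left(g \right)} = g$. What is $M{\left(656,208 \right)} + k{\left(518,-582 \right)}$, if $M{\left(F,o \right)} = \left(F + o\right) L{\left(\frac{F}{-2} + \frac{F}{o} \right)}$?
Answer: $- \frac{3645695}{13} \approx -2.8044 \cdot 10^{5}$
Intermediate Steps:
$M{\left(F,o \right)} = \left(F + o\right) \left(- \frac{F}{2} + \frac{F}{o}\right)$ ($M{\left(F,o \right)} = \left(F + o\right) \left(\frac{F}{-2} + \frac{F}{o}\right) = \left(F + o\right) \left(F \left(- \frac{1}{2}\right) + \frac{F}{o}\right) = \left(F + o\right) \left(- \frac{F}{2} + \frac{F}{o}\right)$)
$M{\left(656,208 \right)} + k{\left(518,-582 \right)} = \left(- \frac{1}{2}\right) 656 \cdot \frac{1}{208} \left(-2 + 208\right) \left(656 + 208\right) + 229 = \left(- \frac{1}{2}\right) 656 \cdot \frac{1}{208} \cdot 206 \cdot 864 + 229 = - \frac{3648672}{13} + 229 = - \frac{3645695}{13}$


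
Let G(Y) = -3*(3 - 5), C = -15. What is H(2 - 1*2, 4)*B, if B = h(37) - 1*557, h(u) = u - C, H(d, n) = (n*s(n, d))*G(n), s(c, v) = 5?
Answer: -60600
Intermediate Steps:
G(Y) = 6 (G(Y) = -3*(-2) = 6)
H(d, n) = 30*n (H(d, n) = (n*5)*6 = (5*n)*6 = 30*n)
h(u) = 15 + u (h(u) = u - 1*(-15) = u + 15 = 15 + u)
B = -505 (B = (15 + 37) - 1*557 = 52 - 557 = -505)
H(2 - 1*2, 4)*B = (30*4)*(-505) = 120*(-505) = -60600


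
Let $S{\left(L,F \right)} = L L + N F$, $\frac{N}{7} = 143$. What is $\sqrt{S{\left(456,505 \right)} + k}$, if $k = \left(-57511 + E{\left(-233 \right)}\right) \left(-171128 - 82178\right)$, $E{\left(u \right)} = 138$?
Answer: $3 \sqrt{1614848731} \approx 1.2056 \cdot 10^{5}$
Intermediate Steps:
$N = 1001$ ($N = 7 \cdot 143 = 1001$)
$S{\left(L,F \right)} = L^{2} + 1001 F$ ($S{\left(L,F \right)} = L L + 1001 F = L^{2} + 1001 F$)
$k = 14532925138$ ($k = \left(-57511 + 138\right) \left(-171128 - 82178\right) = \left(-57373\right) \left(-253306\right) = 14532925138$)
$\sqrt{S{\left(456,505 \right)} + k} = \sqrt{\left(456^{2} + 1001 \cdot 505\right) + 14532925138} = \sqrt{\left(207936 + 505505\right) + 14532925138} = \sqrt{713441 + 14532925138} = \sqrt{14533638579} = 3 \sqrt{1614848731}$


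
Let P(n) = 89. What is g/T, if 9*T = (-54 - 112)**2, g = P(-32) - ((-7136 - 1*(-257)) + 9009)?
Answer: -18369/27556 ≈ -0.66661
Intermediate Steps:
g = -2041 (g = 89 - ((-7136 - 1*(-257)) + 9009) = 89 - ((-7136 + 257) + 9009) = 89 - (-6879 + 9009) = 89 - 1*2130 = 89 - 2130 = -2041)
T = 27556/9 (T = (-54 - 112)**2/9 = (1/9)*(-166)**2 = (1/9)*27556 = 27556/9 ≈ 3061.8)
g/T = -2041/27556/9 = -2041*9/27556 = -18369/27556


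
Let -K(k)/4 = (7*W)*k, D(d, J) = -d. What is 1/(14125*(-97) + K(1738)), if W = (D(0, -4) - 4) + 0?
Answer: -1/1175469 ≈ -8.5072e-7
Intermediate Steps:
W = -4 (W = (-1*0 - 4) + 0 = (0 - 4) + 0 = -4 + 0 = -4)
K(k) = 112*k (K(k) = -4*7*(-4)*k = -(-112)*k = 112*k)
1/(14125*(-97) + K(1738)) = 1/(14125*(-97) + 112*1738) = 1/(-1370125 + 194656) = 1/(-1175469) = -1/1175469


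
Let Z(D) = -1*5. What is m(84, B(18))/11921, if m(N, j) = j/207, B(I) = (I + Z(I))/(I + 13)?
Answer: 1/5884389 ≈ 1.6994e-7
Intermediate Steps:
Z(D) = -5
B(I) = (-5 + I)/(13 + I) (B(I) = (I - 5)/(I + 13) = (-5 + I)/(13 + I))
m(N, j) = j/207 (m(N, j) = j*(1/207) = j/207)
m(84, B(18))/11921 = (((-5 + 18)/(13 + 18))/207)/11921 = ((13/31)/207)*(1/11921) = (((1/31)*13)/207)*(1/11921) = ((1/207)*(13/31))*(1/11921) = (13/6417)*(1/11921) = 1/5884389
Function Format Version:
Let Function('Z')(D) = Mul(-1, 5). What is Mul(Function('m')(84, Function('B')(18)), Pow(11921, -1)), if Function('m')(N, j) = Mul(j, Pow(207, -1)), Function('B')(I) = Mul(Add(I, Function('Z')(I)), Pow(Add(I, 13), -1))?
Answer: Rational(1, 5884389) ≈ 1.6994e-7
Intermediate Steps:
Function('Z')(D) = -5
Function('B')(I) = Mul(Pow(Add(13, I), -1), Add(-5, I)) (Function('B')(I) = Mul(Add(I, -5), Pow(Add(I, 13), -1)) = Mul(Add(-5, I), Pow(Add(13, I), -1)) = Mul(Pow(Add(13, I), -1), Add(-5, I)))
Function('m')(N, j) = Mul(Rational(1, 207), j) (Function('m')(N, j) = Mul(j, Rational(1, 207)) = Mul(Rational(1, 207), j))
Mul(Function('m')(84, Function('B')(18)), Pow(11921, -1)) = Mul(Mul(Rational(1, 207), Mul(Pow(Add(13, 18), -1), Add(-5, 18))), Pow(11921, -1)) = Mul(Mul(Rational(1, 207), Mul(Pow(31, -1), 13)), Rational(1, 11921)) = Mul(Mul(Rational(1, 207), Mul(Rational(1, 31), 13)), Rational(1, 11921)) = Mul(Mul(Rational(1, 207), Rational(13, 31)), Rational(1, 11921)) = Mul(Rational(13, 6417), Rational(1, 11921)) = Rational(1, 5884389)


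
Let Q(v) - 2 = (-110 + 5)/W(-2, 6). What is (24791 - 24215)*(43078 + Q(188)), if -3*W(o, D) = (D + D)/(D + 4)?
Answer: 24965280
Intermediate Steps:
W(o, D) = -2*D/(3*(4 + D)) (W(o, D) = -(D + D)/(3*(D + 4)) = -2*D/(3*(4 + D)))
Q(v) = 529/2 (Q(v) = 2 + (-110 + 5)/((-2*6/(12 + 3*6))) = 2 - 105/((-2*6/(12 + 18))) = 2 - 105/((-2*6/30)) = 2 - 105/((-2*6*1/30)) = 2 - 105/(-2/5) = 2 - 105*(-5/2) = 2 + 525/2 = 529/2)
(24791 - 24215)*(43078 + Q(188)) = (24791 - 24215)*(43078 + 529/2) = 576*(86685/2) = 24965280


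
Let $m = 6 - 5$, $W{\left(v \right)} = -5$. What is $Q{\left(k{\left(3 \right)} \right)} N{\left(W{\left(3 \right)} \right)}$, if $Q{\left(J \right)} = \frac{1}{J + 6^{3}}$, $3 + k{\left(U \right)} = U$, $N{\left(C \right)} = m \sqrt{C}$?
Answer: $\frac{i \sqrt{5}}{216} \approx 0.010352 i$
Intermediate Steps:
$m = 1$ ($m = 6 - 5 = 1$)
$N{\left(C \right)} = \sqrt{C}$ ($N{\left(C \right)} = 1 \sqrt{C} = \sqrt{C}$)
$k{\left(U \right)} = -3 + U$
$Q{\left(J \right)} = \frac{1}{216 + J}$ ($Q{\left(J \right)} = \frac{1}{J + 216} = \frac{1}{216 + J}$)
$Q{\left(k{\left(3 \right)} \right)} N{\left(W{\left(3 \right)} \right)} = \frac{\sqrt{-5}}{216 + \left(-3 + 3\right)} = \frac{i \sqrt{5}}{216 + 0} = \frac{i \sqrt{5}}{216}$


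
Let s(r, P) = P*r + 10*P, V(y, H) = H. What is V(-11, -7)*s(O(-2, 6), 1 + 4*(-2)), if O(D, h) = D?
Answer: 392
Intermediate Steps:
s(r, P) = 10*P + P*r
V(-11, -7)*s(O(-2, 6), 1 + 4*(-2)) = -7*(1 + 4*(-2))*(10 - 2) = -7*(1 - 8)*8 = -(-49)*8 = -7*(-56) = 392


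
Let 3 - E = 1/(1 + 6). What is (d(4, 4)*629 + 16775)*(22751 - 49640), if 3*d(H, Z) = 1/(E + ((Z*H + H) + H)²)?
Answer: -1827746638789/4052 ≈ -4.5107e+8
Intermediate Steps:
E = 20/7 (E = 3 - 1/(1 + 6) = 3 - 1/7 = 3 - 1*⅐ = 3 - ⅐ = 20/7 ≈ 2.8571)
d(H, Z) = 1/(3*(20/7 + (2*H + H*Z)²)) (d(H, Z) = 1/(3*(20/7 + ((Z*H + H) + H)²)) = 1/(3*(20/7 + ((H*Z + H) + H)²)) = 1/(3*(20/7 + ((H + H*Z) + H)²)) = 1/(3*(20/7 + (2*H + H*Z)²)))
(d(4, 4)*629 + 16775)*(22751 - 49640) = ((7/(3*(20 + 7*4²*(2 + 4)²)))*629 + 16775)*(22751 - 49640) = ((7/(3*(20 + 7*16*6²)))*629 + 16775)*(-26889) = ((7/(3*(20 + 7*16*36)))*629 + 16775)*(-26889) = ((7/(3*(20 + 4032)))*629 + 16775)*(-26889) = (((7/3)/4052)*629 + 16775)*(-26889) = (((7/3)*(1/4052))*629 + 16775)*(-26889) = ((7/12156)*629 + 16775)*(-26889) = (4403/12156 + 16775)*(-26889) = (203921303/12156)*(-26889) = -1827746638789/4052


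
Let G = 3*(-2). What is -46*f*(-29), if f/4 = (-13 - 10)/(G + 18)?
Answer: -30682/3 ≈ -10227.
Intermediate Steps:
G = -6
f = -23/3 (f = 4*((-13 - 10)/(-6 + 18)) = 4*(-23/12) = -23/3 ≈ -7.6667)
-46*f*(-29) = -46*(-23/3)*(-29) = (1058/3)*(-29) = -30682/3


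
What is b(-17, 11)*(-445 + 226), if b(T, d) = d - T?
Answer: -6132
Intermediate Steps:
b(-17, 11)*(-445 + 226) = (11 - 1*(-17))*(-445 + 226) = (11 + 17)*(-219) = 28*(-219) = -6132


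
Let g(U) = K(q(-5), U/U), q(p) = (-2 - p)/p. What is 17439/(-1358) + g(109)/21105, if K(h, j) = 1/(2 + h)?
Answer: -73609825/5732118 ≈ -12.842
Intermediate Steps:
q(p) = (-2 - p)/p
g(U) = 5/7 (g(U) = 1/(2 + (-2 - 1*(-5))/(-5)) = 1/(2 - (-2 + 5)/5) = 1/(2 - 1/5*3) = 1/(2 - 3/5) = 1/(7/5) = 5/7)
17439/(-1358) + g(109)/21105 = 17439/(-1358) + (5/7)/21105 = 17439*(-1/1358) + (5/7)*(1/21105) = -17439/1358 + 1/29547 = -73609825/5732118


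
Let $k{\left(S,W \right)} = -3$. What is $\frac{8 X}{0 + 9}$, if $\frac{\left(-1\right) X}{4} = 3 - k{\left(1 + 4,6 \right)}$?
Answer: $- \frac{64}{3} \approx -21.333$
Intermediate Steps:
$X = -24$ ($X = - 4 \left(3 - -3\right) = - 4 \left(3 + 3\right) = \left(-4\right) 6 = -24$)
$\frac{8 X}{0 + 9} = \frac{8 \left(-24\right)}{0 + 9} = - \frac{192}{9} = \left(-192\right) \frac{1}{9} = - \frac{64}{3}$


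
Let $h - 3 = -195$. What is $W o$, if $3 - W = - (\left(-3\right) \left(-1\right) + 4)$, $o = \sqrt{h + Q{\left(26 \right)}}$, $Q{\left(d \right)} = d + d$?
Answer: $20 i \sqrt{35} \approx 118.32 i$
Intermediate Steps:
$Q{\left(d \right)} = 2 d$
$h = -192$ ($h = 3 - 195 = -192$)
$o = 2 i \sqrt{35}$ ($o = \sqrt{-192 + 2 \cdot 26} = \sqrt{-192 + 52} = \sqrt{-140} = 2 i \sqrt{35} \approx 11.832 i$)
$W = 10$ ($W = 3 - - (\left(-3\right) \left(-1\right) + 4) = 3 - - (3 + 4) = 3 - \left(-1\right) 7 = 3 - -7 = 3 + 7 = 10$)
$W o = 10 \cdot 2 i \sqrt{35} = 20 i \sqrt{35}$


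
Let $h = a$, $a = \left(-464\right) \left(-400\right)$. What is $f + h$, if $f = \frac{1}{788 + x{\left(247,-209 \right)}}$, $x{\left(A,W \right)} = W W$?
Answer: $\frac{8253446401}{44469} \approx 1.856 \cdot 10^{5}$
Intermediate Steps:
$x{\left(A,W \right)} = W^{2}$
$a = 185600$
$f = \frac{1}{44469}$ ($f = \frac{1}{788 + \left(-209\right)^{2}} = \frac{1}{788 + 43681} = \frac{1}{44469} \approx 2.2488 \cdot 10^{-5}$)
$h = 185600$
$f + h = \frac{1}{44469} + 185600 = \frac{8253446401}{44469}$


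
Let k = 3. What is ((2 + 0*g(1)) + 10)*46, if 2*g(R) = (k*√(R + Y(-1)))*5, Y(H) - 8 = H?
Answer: 552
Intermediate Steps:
Y(H) = 8 + H
g(R) = 15*√(7 + R)/2 (g(R) = ((3*√(R + (8 - 1)))*5)/2 = ((3*√(R + 7))*5)/2 = ((3*√(7 + R))*5)/2 = (15*√(7 + R))/2 = 15*√(7 + R)/2)
((2 + 0*g(1)) + 10)*46 = ((2 + 0*(15*√(7 + 1)/2)) + 10)*46 = ((2 + 0*(15*√8/2)) + 10)*46 = ((2 + 0*(15*(2*√2)/2)) + 10)*46 = ((2 + 0*(15*√2)) + 10)*46 = ((2 + 0) + 10)*46 = (2 + 10)*46 = 12*46 = 552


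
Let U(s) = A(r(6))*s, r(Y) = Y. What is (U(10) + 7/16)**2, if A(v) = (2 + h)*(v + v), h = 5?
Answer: 180821809/256 ≈ 7.0634e+5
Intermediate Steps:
A(v) = 14*v (A(v) = (2 + 5)*(v + v) = 7*(2*v) = 14*v)
U(s) = 84*s (U(s) = (14*6)*s = 84*s)
(U(10) + 7/16)**2 = (84*10 + 7/16)**2 = (840 + 7*(1/16))**2 = (840 + 7/16)**2 = (13447/16)**2 = 180821809/256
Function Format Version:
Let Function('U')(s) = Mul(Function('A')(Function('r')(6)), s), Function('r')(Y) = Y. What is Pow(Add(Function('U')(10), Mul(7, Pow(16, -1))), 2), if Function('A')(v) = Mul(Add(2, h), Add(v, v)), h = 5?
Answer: Rational(180821809, 256) ≈ 7.0634e+5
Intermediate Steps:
Function('A')(v) = Mul(14, v) (Function('A')(v) = Mul(Add(2, 5), Add(v, v)) = Mul(7, Mul(2, v)) = Mul(14, v))
Function('U')(s) = Mul(84, s) (Function('U')(s) = Mul(Mul(14, 6), s) = Mul(84, s))
Pow(Add(Function('U')(10), Mul(7, Pow(16, -1))), 2) = Pow(Add(Mul(84, 10), Mul(7, Pow(16, -1))), 2) = Pow(Add(840, Mul(7, Rational(1, 16))), 2) = Pow(Add(840, Rational(7, 16)), 2) = Pow(Rational(13447, 16), 2) = Rational(180821809, 256)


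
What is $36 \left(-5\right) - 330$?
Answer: $-510$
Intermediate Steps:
$36 \left(-5\right) - 330 = -180 - 330 = -510$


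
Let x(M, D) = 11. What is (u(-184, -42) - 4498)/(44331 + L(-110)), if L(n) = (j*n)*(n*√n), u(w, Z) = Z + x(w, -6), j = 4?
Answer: -200775099/259646837561 + 219203600*I*√110/259646837561 ≈ -0.00077326 + 0.0088544*I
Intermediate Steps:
u(w, Z) = 11 + Z (u(w, Z) = Z + 11 = 11 + Z)
L(n) = 4*n^(5/2) (L(n) = (4*n)*(n*√n) = (4*n)*n^(3/2) = 4*n^(5/2))
(u(-184, -42) - 4498)/(44331 + L(-110)) = ((11 - 42) - 4498)/(44331 + 4*(-110)^(5/2)) = (-31 - 4498)/(44331 + 4*(12100*I*√110)) = -4529/(44331 + 48400*I*√110)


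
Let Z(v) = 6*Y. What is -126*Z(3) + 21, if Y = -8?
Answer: 6069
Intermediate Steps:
Z(v) = -48 (Z(v) = 6*(-8) = -48)
-126*Z(3) + 21 = -126*(-48) + 21 = 6048 + 21 = 6069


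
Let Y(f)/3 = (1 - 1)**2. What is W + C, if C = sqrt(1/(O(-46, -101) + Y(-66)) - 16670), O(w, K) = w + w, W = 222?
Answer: 222 + I*sqrt(35273743)/46 ≈ 222.0 + 129.11*I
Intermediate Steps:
Y(f) = 0 (Y(f) = 3*(1 - 1)**2 = 3*0**2 = 3*0 = 0)
O(w, K) = 2*w
C = I*sqrt(35273743)/46 (C = sqrt(1/(2*(-46) + 0) - 16670) = sqrt(1/(-92 + 0) - 16670) = sqrt(1/(-92) - 16670) = sqrt(-1/92 - 16670) = sqrt(-1533641/92) = I*sqrt(35273743)/46 ≈ 129.11*I)
W + C = 222 + I*sqrt(35273743)/46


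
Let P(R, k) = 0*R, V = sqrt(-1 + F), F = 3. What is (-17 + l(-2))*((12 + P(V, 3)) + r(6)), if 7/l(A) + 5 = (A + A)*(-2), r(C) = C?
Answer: -264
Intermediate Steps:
V = sqrt(2) (V = sqrt(-1 + 3) = sqrt(2) ≈ 1.4142)
P(R, k) = 0
l(A) = 7/(-5 - 4*A) (l(A) = 7/(-5 + (A + A)*(-2)) = 7/(-5 + (2*A)*(-2)) = 7/(-5 - 4*A))
(-17 + l(-2))*((12 + P(V, 3)) + r(6)) = (-17 - 7/(5 + 4*(-2)))*((12 + 0) + 6) = (-17 - 7/(5 - 8))*(12 + 6) = (-17 - 7/(-3))*18 = (-17 - 7*(-1/3))*18 = (-17 + 7/3)*18 = -44/3*18 = -264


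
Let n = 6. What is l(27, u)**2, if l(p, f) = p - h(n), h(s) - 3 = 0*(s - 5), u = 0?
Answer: 576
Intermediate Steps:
h(s) = 3 (h(s) = 3 + 0*(s - 5) = 3 + 0*(-5 + s) = 3 + 0 = 3)
l(p, f) = -3 + p (l(p, f) = p - 1*3 = p - 3 = -3 + p)
l(27, u)**2 = (-3 + 27)**2 = 24**2 = 576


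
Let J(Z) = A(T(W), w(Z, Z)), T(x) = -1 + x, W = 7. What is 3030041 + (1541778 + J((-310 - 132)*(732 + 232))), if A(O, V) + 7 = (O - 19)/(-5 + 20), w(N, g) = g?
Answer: 68577167/15 ≈ 4.5718e+6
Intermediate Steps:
A(O, V) = -124/15 + O/15 (A(O, V) = -7 + (O - 19)/(-5 + 20) = -7 + (-19 + O)/15 = -7 + (-19 + O)*(1/15) = -7 + (-19/15 + O/15) = -124/15 + O/15)
J(Z) = -118/15 (J(Z) = -124/15 + (-1 + 7)/15 = -124/15 + (1/15)*6 = -124/15 + ⅖ = -118/15)
3030041 + (1541778 + J((-310 - 132)*(732 + 232))) = 3030041 + (1541778 - 118/15) = 3030041 + 23126552/15 = 68577167/15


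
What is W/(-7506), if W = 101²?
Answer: -10201/7506 ≈ -1.3590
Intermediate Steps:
W = 10201
W/(-7506) = 10201/(-7506) = 10201*(-1/7506) = -10201/7506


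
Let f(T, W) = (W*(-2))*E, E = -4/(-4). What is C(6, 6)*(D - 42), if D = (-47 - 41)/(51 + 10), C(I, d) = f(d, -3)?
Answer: -15900/61 ≈ -260.66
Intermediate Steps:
E = 1 (E = -4*(-1/4) = 1)
f(T, W) = -2*W (f(T, W) = (W*(-2))*1 = -2*W*1 = -2*W)
C(I, d) = 6 (C(I, d) = -2*(-3) = 6)
D = -88/61 ≈ -1.4426
C(6, 6)*(D - 42) = 6*(-88/61 - 42) = 6*(-2650/61) = -15900/61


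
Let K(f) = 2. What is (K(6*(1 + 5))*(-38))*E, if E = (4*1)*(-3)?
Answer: 912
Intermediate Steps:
E = -12 (E = 4*(-3) = -12)
(K(6*(1 + 5))*(-38))*E = (2*(-38))*(-12) = -76*(-12) = 912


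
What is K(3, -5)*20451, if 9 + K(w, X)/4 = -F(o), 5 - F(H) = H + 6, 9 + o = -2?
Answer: -1554276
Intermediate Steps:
o = -11 (o = -9 - 2 = -11)
F(H) = -1 - H (F(H) = 5 - (H + 6) = 5 - (6 + H) = 5 + (-6 - H) = -1 - H)
K(w, X) = -76 (K(w, X) = -36 + 4*(-(-1 - 1*(-11))) = -36 + 4*(-(-1 + 11)) = -36 + 4*(-1*10) = -36 + 4*(-10) = -36 - 40 = -76)
K(3, -5)*20451 = -76*20451 = -1554276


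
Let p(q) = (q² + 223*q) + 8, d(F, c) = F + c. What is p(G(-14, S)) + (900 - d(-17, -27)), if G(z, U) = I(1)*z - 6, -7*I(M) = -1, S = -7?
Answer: -768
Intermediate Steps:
I(M) = ⅐ (I(M) = -⅐*(-1) = ⅐)
G(z, U) = -6 + z/7 (G(z, U) = z/7 - 6 = -6 + z/7)
p(q) = 8 + q² + 223*q
p(G(-14, S)) + (900 - d(-17, -27)) = (8 + (-6 + (⅐)*(-14))² + 223*(-6 + (⅐)*(-14))) + (900 - (-17 - 27)) = (8 + (-6 - 2)² + 223*(-6 - 2)) + (900 - 1*(-44)) = (8 + (-8)² + 223*(-8)) + (900 + 44) = (8 + 64 - 1784) + 944 = -1712 + 944 = -768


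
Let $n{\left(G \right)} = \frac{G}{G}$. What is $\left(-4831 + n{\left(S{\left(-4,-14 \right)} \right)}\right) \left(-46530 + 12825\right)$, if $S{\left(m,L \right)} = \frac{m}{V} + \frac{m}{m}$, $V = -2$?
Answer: $162795150$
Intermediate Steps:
$S{\left(m,L \right)} = 1 - \frac{m}{2}$ ($S{\left(m,L \right)} = \frac{m}{-2} + \frac{m}{m} = m \left(- \frac{1}{2}\right) + 1 = - \frac{m}{2} + 1 = 1 - \frac{m}{2}$)
$n{\left(G \right)} = 1$
$\left(-4831 + n{\left(S{\left(-4,-14 \right)} \right)}\right) \left(-46530 + 12825\right) = \left(-4831 + 1\right) \left(-46530 + 12825\right) = \left(-4830\right) \left(-33705\right) = 162795150$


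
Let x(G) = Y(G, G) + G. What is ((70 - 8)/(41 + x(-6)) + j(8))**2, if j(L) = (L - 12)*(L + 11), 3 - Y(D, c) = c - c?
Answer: 1996569/361 ≈ 5530.7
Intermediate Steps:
Y(D, c) = 3 (Y(D, c) = 3 - (c - c) = 3 - 1*0 = 3 + 0 = 3)
x(G) = 3 + G
j(L) = (-12 + L)*(11 + L)
((70 - 8)/(41 + x(-6)) + j(8))**2 = ((70 - 8)/(41 + (3 - 6)) + (-132 + 8**2 - 1*8))**2 = (62/(41 - 3) + (-132 + 64 - 8))**2 = (62/38 - 76)**2 = (62*(1/38) - 76)**2 = (31/19 - 76)**2 = (-1413/19)**2 = 1996569/361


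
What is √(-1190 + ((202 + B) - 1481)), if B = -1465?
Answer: I*√3934 ≈ 62.722*I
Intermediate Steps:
√(-1190 + ((202 + B) - 1481)) = √(-1190 + ((202 - 1465) - 1481)) = √(-1190 + (-1263 - 1481)) = √(-1190 - 2744) = √(-3934) = I*√3934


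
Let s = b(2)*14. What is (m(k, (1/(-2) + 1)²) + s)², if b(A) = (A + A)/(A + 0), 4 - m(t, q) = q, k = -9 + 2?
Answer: 16129/16 ≈ 1008.1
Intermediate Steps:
k = -7
m(t, q) = 4 - q
b(A) = 2 (b(A) = (2*A)/A = 2)
s = 28 (s = 2*14 = 28)
(m(k, (1/(-2) + 1)²) + s)² = ((4 - (1/(-2) + 1)²) + 28)² = ((4 - (-½ + 1)²) + 28)² = ((4 - (½)²) + 28)² = ((4 - 1*¼) + 28)² = ((4 - ¼) + 28)² = (15/4 + 28)² = (127/4)² = 16129/16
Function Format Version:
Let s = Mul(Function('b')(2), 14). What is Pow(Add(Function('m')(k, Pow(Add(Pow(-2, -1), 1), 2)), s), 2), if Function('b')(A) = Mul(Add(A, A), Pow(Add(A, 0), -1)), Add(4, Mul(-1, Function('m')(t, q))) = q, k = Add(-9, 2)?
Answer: Rational(16129, 16) ≈ 1008.1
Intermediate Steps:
k = -7
Function('m')(t, q) = Add(4, Mul(-1, q))
Function('b')(A) = 2 (Function('b')(A) = Mul(Mul(2, A), Pow(A, -1)) = 2)
s = 28 (s = Mul(2, 14) = 28)
Pow(Add(Function('m')(k, Pow(Add(Pow(-2, -1), 1), 2)), s), 2) = Pow(Add(Add(4, Mul(-1, Pow(Add(Pow(-2, -1), 1), 2))), 28), 2) = Pow(Add(Add(4, Mul(-1, Pow(Add(Rational(-1, 2), 1), 2))), 28), 2) = Pow(Add(Add(4, Mul(-1, Pow(Rational(1, 2), 2))), 28), 2) = Pow(Add(Add(4, Mul(-1, Rational(1, 4))), 28), 2) = Pow(Add(Add(4, Rational(-1, 4)), 28), 2) = Pow(Add(Rational(15, 4), 28), 2) = Pow(Rational(127, 4), 2) = Rational(16129, 16)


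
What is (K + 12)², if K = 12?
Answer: 576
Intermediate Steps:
(K + 12)² = (12 + 12)² = 24² = 576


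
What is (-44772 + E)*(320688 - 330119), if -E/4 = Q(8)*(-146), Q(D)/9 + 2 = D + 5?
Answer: -123017964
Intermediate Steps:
Q(D) = 27 + 9*D (Q(D) = -18 + 9*(D + 5) = -18 + 9*(5 + D) = -18 + (45 + 9*D) = 27 + 9*D)
E = 57816 (E = -4*(27 + 9*8)*(-146) = -4*(27 + 72)*(-146) = -396*(-146) = -4*(-14454) = 57816)
(-44772 + E)*(320688 - 330119) = (-44772 + 57816)*(320688 - 330119) = 13044*(-9431) = -123017964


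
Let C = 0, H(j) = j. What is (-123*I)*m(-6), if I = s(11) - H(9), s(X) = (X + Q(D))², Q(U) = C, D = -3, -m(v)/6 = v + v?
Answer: -991872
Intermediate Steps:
m(v) = -12*v (m(v) = -6*(v + v) = -12*v)
Q(U) = 0
s(X) = X² (s(X) = (X + 0)² = X²)
I = 112 (I = 11² - 1*9 = 121 - 9 = 112)
(-123*I)*m(-6) = (-123*112)*(-12*(-6)) = -13776*72 = -991872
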